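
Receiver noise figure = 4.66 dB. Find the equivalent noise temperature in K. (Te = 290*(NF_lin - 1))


NF_lin = 10^(4.66/10) = 2.924152
Te = 290 * (2.924152 - 1) = 558.0 K

558.0 K


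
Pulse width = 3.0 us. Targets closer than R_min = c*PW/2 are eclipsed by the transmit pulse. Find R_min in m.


R_min = 3e8 * 3.0e-6 / 2 = 450.0 m

450.0 m


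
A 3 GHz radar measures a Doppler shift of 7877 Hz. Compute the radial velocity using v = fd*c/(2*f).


v = 7877 * 3e8 / (2 * 3000000000.0) = 393.9 m/s

393.9 m/s


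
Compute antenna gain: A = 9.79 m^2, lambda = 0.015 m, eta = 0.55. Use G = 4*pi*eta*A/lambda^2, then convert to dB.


G_linear = 4*pi*0.55*9.79/0.015^2 = 300727.21
G_dB = 10*log10(300727.21) = 54.8 dB

54.8 dB


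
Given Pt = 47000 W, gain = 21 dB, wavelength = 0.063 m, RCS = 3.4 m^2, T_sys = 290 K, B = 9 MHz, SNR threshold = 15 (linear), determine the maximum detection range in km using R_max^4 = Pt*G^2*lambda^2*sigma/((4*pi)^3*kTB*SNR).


G_lin = 10^(21/10) = 125.892541
R^4 = 47000 * 125.892541^2 * 0.063^2 * 3.4 / ((4*pi)^3 * 1.38e-23 * 290 * 9000000.0 * 15)
R^4 = 9.376e15 m^4
R_max = (9.376e15)^(1/4) = 9840.2 m = 9.8 km

9.8 km


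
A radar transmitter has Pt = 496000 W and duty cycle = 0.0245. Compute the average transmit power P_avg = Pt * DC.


P_avg = 496000 * 0.0245 = 12152.0 W

12152.0 W


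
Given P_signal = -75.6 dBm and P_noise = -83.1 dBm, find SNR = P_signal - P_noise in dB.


SNR = -75.6 - (-83.1) = 7.5 dB

7.5 dB


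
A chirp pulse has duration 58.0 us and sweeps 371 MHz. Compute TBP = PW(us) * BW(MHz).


TBP = 58.0 * 371 = 21518.0

21518.0


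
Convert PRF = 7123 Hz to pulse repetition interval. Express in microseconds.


PRI = 1/7123 = 0.0001403903 s = 140.4 us

140.4 us


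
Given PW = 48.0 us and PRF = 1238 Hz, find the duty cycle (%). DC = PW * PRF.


DC = 48.0e-6 * 1238 * 100 = 5.94%

5.94%


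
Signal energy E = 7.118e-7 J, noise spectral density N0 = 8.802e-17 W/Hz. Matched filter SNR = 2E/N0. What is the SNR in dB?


SNR_lin = 2 * 7.118e-7 / 8.802e-17 = 1.617e10
SNR_dB = 10*log10(1.617e10) = 102.1 dB

102.1 dB


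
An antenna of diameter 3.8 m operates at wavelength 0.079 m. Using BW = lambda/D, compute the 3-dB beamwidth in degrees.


BW_rad = 0.079 / 3.8 = 0.020789
BW_deg = 1.19 degrees

1.19 degrees


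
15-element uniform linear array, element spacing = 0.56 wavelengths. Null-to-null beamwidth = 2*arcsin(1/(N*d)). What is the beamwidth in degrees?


1/(N*d) = 1/(15*0.56) = 0.119048
BW = 2*arcsin(0.119048) = 13.7 degrees

13.7 degrees


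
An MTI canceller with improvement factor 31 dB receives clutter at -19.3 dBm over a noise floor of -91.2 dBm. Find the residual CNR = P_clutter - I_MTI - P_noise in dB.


CNR = -19.3 - 31 - (-91.2) = 40.9 dB

40.9 dB


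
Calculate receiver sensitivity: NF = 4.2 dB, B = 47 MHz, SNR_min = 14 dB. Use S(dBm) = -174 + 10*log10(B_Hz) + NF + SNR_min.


10*log10(47000000.0) = 76.72
S = -174 + 76.72 + 4.2 + 14 = -79.1 dBm

-79.1 dBm


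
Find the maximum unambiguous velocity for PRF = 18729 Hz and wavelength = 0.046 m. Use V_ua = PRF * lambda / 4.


V_ua = 18729 * 0.046 / 4 = 215.4 m/s

215.4 m/s


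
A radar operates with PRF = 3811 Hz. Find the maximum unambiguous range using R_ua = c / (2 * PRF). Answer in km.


R_ua = 3e8 / (2 * 3811) = 39359.7 m = 39.4 km

39.4 km


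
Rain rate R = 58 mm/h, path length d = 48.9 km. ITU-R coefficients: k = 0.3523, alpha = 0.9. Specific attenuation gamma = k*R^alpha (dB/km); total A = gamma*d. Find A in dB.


gamma = 0.3523 * 58^0.9 = 13.614379 dB/km
A = 13.614379 * 48.9 = 665.74 dB

665.74 dB


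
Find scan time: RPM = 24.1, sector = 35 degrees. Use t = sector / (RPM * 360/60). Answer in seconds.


t = 35 / (24.1 * 360) * 60 = 0.24 s

0.24 s


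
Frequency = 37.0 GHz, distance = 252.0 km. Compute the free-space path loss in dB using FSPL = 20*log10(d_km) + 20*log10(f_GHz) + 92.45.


20*log10(252.0) = 48.03
20*log10(37.0) = 31.36
FSPL = 171.8 dB

171.8 dB


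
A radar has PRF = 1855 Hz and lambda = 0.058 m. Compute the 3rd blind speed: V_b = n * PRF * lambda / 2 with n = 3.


V_blind = 3 * 1855 * 0.058 / 2 = 161.4 m/s

161.4 m/s


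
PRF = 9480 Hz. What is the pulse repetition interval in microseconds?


PRI = 1/9480 = 0.0001054852 s = 105.5 us

105.5 us


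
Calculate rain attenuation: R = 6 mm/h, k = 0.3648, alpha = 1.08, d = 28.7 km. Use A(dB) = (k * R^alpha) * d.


gamma = 0.3648 * 6^1.08 = 2.526144 dB/km
A = 2.526144 * 28.7 = 72.5 dB

72.5 dB


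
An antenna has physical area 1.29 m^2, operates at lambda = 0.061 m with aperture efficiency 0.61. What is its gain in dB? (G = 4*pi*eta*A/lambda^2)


G_linear = 4*pi*0.61*1.29/0.061^2 = 2657.48
G_dB = 10*log10(2657.48) = 34.2 dB

34.2 dB


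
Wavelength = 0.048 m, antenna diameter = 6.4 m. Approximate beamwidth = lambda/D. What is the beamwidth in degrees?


BW_rad = 0.048 / 6.4 = 0.0075
BW_deg = 0.43 degrees

0.43 degrees


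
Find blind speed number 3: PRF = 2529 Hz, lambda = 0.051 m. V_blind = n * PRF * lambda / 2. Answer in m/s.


V_blind = 3 * 2529 * 0.051 / 2 = 193.5 m/s

193.5 m/s


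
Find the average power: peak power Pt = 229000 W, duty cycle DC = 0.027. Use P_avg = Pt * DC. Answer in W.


P_avg = 229000 * 0.027 = 6183.0 W

6183.0 W


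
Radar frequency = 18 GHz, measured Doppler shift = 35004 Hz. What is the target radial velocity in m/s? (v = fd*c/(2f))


v = 35004 * 3e8 / (2 * 18000000000.0) = 291.7 m/s

291.7 m/s


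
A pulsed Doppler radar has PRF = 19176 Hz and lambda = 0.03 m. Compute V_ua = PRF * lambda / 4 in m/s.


V_ua = 19176 * 0.03 / 4 = 143.8 m/s

143.8 m/s


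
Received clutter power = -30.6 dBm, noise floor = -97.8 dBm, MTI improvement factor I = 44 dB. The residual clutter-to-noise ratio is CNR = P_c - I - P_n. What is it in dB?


CNR = -30.6 - 44 - (-97.8) = 23.2 dB

23.2 dB


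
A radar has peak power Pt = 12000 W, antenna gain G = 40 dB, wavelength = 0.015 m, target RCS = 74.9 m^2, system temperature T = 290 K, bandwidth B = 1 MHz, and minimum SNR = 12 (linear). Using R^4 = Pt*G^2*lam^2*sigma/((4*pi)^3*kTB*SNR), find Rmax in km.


G_lin = 10^(40/10) = 10000.0
R^4 = 12000 * 10000.0^2 * 0.015^2 * 74.9 / ((4*pi)^3 * 1.38e-23 * 290 * 1000000.0 * 12)
R^4 = 2.12206e20 m^4
R_max = (2.12206e20)^(1/4) = 120695.0 m = 120.7 km

120.7 km


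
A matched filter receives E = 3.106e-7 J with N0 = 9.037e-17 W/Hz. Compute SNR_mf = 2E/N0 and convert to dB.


SNR_lin = 2 * 3.106e-7 / 9.037e-17 = 6.874e9
SNR_dB = 10*log10(6.874e9) = 98.4 dB

98.4 dB


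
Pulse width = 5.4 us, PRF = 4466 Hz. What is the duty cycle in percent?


DC = 5.4e-6 * 4466 * 100 = 2.41%

2.41%


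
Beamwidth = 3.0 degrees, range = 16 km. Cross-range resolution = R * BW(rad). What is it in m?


BW_rad = 0.052359878
CR = 16000 * 0.052359878 = 837.8 m

837.8 m


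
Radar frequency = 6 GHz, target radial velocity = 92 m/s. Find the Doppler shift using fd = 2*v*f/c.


fd = 2 * 92 * 6000000000.0 / 3e8 = 3680.0 Hz

3680.0 Hz


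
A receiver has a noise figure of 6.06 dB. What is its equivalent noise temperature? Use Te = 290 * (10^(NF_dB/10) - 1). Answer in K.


NF_lin = 10^(6.06/10) = 4.036454
Te = 290 * (4.036454 - 1) = 880.6 K

880.6 K


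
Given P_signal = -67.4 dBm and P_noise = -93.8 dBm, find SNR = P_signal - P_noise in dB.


SNR = -67.4 - (-93.8) = 26.4 dB

26.4 dB


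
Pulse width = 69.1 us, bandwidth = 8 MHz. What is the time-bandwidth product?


TBP = 69.1 * 8 = 552.8

552.8


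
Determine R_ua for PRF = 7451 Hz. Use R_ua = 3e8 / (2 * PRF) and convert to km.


R_ua = 3e8 / (2 * 7451) = 20131.5 m = 20.1 km

20.1 km


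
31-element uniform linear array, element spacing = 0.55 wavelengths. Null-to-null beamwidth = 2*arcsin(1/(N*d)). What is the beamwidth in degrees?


1/(N*d) = 1/(31*0.55) = 0.058651
BW = 2*arcsin(0.058651) = 6.7 degrees

6.7 degrees


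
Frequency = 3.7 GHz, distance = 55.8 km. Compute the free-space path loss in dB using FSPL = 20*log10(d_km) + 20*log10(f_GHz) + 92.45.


20*log10(55.8) = 34.93
20*log10(3.7) = 11.36
FSPL = 138.7 dB

138.7 dB


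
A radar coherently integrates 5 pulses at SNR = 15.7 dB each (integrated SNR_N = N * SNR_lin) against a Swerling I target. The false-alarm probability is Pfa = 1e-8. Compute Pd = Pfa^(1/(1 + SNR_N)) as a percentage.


SNR_lin = 10^(15.7/10) = 37.15352
SNR_N = 5 * 37.15352 = 185.7676
1/(1 + SNR_N) = 1/186.7676 = 0.0053542
Pd = (1e-8)^0.0053542 = 0.90608
Pd = 90.6%

90.6%


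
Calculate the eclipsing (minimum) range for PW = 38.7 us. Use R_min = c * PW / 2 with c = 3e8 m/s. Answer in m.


R_min = 3e8 * 38.7e-6 / 2 = 5805.0 m

5805.0 m


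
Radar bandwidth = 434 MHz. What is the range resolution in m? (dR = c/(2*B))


dR = 3e8 / (2 * 434000000.0) = 0.35 m

0.35 m


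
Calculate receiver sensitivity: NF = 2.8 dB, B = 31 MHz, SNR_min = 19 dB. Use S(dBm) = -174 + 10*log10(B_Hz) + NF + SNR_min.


10*log10(31000000.0) = 74.91
S = -174 + 74.91 + 2.8 + 19 = -77.3 dBm

-77.3 dBm


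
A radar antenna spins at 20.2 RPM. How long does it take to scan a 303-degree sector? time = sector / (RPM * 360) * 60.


t = 303 / (20.2 * 360) * 60 = 2.5 s

2.5 s


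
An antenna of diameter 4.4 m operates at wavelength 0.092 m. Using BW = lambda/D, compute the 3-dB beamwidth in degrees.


BW_rad = 0.092 / 4.4 = 0.020909
BW_deg = 1.2 degrees

1.2 degrees


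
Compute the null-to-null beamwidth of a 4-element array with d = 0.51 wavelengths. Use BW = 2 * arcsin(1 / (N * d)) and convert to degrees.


1/(N*d) = 1/(4*0.51) = 0.490196
BW = 2*arcsin(0.490196) = 58.7 degrees

58.7 degrees


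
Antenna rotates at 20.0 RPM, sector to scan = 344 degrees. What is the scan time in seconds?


t = 344 / (20.0 * 360) * 60 = 2.87 s

2.87 s


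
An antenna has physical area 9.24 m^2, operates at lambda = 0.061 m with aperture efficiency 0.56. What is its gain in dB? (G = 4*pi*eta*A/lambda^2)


G_linear = 4*pi*0.56*9.24/0.061^2 = 17474.72
G_dB = 10*log10(17474.72) = 42.4 dB

42.4 dB


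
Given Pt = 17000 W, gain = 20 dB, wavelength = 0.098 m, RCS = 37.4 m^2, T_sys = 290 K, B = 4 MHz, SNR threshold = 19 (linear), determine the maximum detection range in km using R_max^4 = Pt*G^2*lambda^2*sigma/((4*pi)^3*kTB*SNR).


G_lin = 10^(20/10) = 100.0
R^4 = 17000 * 100.0^2 * 0.098^2 * 37.4 / ((4*pi)^3 * 1.38e-23 * 290 * 4000000.0 * 19)
R^4 = 1.0117e17 m^4
R_max = (1.0117e17)^(1/4) = 17834.6 m = 17.8 km

17.8 km


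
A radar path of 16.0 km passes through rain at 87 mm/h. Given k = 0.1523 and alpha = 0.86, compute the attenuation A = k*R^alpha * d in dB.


gamma = 0.1523 * 87^0.86 = 7.090657 dB/km
A = 7.090657 * 16.0 = 113.45 dB

113.45 dB


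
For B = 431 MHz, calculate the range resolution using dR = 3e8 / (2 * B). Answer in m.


dR = 3e8 / (2 * 431000000.0) = 0.35 m

0.35 m


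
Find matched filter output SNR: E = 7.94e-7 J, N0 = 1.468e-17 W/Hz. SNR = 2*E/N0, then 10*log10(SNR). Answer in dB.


SNR_lin = 2 * 7.94e-7 / 1.468e-17 = 1.082e11
SNR_dB = 10*log10(1.082e11) = 110.3 dB

110.3 dB


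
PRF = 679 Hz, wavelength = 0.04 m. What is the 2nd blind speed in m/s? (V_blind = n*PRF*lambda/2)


V_blind = 2 * 679 * 0.04 / 2 = 27.2 m/s

27.2 m/s


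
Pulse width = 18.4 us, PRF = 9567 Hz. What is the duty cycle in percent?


DC = 18.4e-6 * 9567 * 100 = 17.6%

17.6%


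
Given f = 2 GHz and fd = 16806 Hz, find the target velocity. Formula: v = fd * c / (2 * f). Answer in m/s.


v = 16806 * 3e8 / (2 * 2000000000.0) = 1260.5 m/s

1260.5 m/s


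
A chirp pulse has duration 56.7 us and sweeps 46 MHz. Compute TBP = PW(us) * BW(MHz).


TBP = 56.7 * 46 = 2608.2

2608.2


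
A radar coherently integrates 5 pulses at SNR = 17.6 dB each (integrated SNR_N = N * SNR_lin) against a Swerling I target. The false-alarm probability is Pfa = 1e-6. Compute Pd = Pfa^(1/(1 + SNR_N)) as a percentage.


SNR_lin = 10^(17.6/10) = 57.54399
SNR_N = 5 * 57.54399 = 287.71995
1/(1 + SNR_N) = 1/288.71995 = 0.0034636
Pd = (1e-6)^0.0034636 = 0.95328
Pd = 95.3%

95.3%


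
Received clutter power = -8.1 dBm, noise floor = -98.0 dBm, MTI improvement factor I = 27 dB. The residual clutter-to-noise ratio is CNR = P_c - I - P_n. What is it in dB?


CNR = -8.1 - 27 - (-98.0) = 62.9 dB

62.9 dB


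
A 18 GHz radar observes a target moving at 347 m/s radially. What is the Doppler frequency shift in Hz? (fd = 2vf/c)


fd = 2 * 347 * 18000000000.0 / 3e8 = 41640.0 Hz

41640.0 Hz


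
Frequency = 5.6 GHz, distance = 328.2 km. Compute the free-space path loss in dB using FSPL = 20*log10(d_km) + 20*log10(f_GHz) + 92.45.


20*log10(328.2) = 50.32
20*log10(5.6) = 14.96
FSPL = 157.7 dB

157.7 dB


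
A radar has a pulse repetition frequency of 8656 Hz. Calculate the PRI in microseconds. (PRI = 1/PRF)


PRI = 1/8656 = 0.0001155268 s = 115.5 us

115.5 us


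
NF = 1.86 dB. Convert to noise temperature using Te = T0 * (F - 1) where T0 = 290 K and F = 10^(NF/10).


NF_lin = 10^(1.86/10) = 1.534617
Te = 290 * (1.534617 - 1) = 155.0 K

155.0 K


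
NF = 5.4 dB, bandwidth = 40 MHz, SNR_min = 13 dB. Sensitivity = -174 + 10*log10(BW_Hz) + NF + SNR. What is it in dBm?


10*log10(40000000.0) = 76.02
S = -174 + 76.02 + 5.4 + 13 = -79.6 dBm

-79.6 dBm


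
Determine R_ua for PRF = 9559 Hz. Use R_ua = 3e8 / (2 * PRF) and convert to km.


R_ua = 3e8 / (2 * 9559) = 15692.0 m = 15.7 km

15.7 km


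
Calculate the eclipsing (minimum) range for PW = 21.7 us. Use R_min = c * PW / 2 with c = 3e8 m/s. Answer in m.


R_min = 3e8 * 21.7e-6 / 2 = 3255.0 m

3255.0 m


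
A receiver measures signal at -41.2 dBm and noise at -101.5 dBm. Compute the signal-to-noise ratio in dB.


SNR = -41.2 - (-101.5) = 60.3 dB

60.3 dB


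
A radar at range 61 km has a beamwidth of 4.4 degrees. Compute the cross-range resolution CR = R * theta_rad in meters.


BW_rad = 0.076794487
CR = 61000 * 0.076794487 = 4684.5 m

4684.5 m


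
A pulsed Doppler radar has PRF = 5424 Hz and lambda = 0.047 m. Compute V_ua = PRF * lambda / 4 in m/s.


V_ua = 5424 * 0.047 / 4 = 63.7 m/s

63.7 m/s


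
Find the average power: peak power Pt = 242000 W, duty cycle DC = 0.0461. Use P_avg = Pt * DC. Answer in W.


P_avg = 242000 * 0.0461 = 11156.2 W

11156.2 W


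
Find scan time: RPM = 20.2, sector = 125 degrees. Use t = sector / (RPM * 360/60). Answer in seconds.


t = 125 / (20.2 * 360) * 60 = 1.03 s

1.03 s


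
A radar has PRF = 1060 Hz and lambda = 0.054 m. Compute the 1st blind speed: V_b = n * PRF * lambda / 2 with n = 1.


V_blind = 1 * 1060 * 0.054 / 2 = 28.6 m/s

28.6 m/s


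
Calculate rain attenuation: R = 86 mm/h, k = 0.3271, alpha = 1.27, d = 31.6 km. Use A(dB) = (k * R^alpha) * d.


gamma = 0.3271 * 86^1.27 = 93.646937 dB/km
A = 93.646937 * 31.6 = 2959.24 dB

2959.24 dB


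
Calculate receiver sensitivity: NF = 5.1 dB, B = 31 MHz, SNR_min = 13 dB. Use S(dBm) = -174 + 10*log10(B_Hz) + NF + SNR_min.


10*log10(31000000.0) = 74.91
S = -174 + 74.91 + 5.1 + 13 = -81.0 dBm

-81.0 dBm


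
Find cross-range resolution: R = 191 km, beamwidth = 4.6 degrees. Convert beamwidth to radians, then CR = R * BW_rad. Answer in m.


BW_rad = 0.080285146
CR = 191000 * 0.080285146 = 15334.5 m

15334.5 m


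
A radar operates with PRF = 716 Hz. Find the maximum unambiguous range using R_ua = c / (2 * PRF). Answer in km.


R_ua = 3e8 / (2 * 716) = 209497.2 m = 209.5 km

209.5 km


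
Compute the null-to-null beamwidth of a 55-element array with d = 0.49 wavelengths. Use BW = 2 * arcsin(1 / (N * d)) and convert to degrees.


1/(N*d) = 1/(55*0.49) = 0.037106
BW = 2*arcsin(0.037106) = 4.3 degrees

4.3 degrees


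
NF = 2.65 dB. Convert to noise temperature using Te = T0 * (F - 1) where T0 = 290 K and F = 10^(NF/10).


NF_lin = 10^(2.65/10) = 1.840772
Te = 290 * (1.840772 - 1) = 243.8 K

243.8 K


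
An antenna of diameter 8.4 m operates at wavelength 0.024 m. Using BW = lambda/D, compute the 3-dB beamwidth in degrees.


BW_rad = 0.024 / 8.4 = 0.002857
BW_deg = 0.16 degrees

0.16 degrees


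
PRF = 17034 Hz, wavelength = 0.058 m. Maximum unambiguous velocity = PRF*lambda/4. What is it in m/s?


V_ua = 17034 * 0.058 / 4 = 247.0 m/s

247.0 m/s


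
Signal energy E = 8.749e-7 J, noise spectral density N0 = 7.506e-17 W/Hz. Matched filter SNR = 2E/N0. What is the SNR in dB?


SNR_lin = 2 * 8.749e-7 / 7.506e-17 = 2.331e10
SNR_dB = 10*log10(2.331e10) = 103.7 dB

103.7 dB


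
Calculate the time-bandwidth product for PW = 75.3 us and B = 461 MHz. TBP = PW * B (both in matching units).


TBP = 75.3 * 461 = 34713.3

34713.3


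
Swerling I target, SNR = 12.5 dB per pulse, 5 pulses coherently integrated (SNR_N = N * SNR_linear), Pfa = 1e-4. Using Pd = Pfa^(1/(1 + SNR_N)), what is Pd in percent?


SNR_lin = 10^(12.5/10) = 17.78279
SNR_N = 5 * 17.78279 = 88.91395
1/(1 + SNR_N) = 1/89.91395 = 0.0111217
Pd = (1e-4)^0.0111217 = 0.90264
Pd = 90.3%

90.3%


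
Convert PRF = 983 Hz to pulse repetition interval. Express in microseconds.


PRI = 1/983 = 0.001017294 s = 1017.3 us

1017.3 us


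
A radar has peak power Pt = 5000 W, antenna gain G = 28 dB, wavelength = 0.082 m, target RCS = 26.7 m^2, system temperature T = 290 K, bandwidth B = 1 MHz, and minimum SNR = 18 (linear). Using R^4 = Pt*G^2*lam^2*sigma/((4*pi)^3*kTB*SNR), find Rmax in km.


G_lin = 10^(28/10) = 630.957344
R^4 = 5000 * 630.957344^2 * 0.082^2 * 26.7 / ((4*pi)^3 * 1.38e-23 * 290 * 1000000.0 * 18)
R^4 = 2.49994e18 m^4
R_max = (2.49994e18)^(1/4) = 39763.3 m = 39.8 km

39.8 km


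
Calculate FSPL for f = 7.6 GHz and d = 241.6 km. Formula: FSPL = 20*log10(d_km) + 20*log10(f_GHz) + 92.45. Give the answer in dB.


20*log10(241.6) = 47.66
20*log10(7.6) = 17.62
FSPL = 157.7 dB

157.7 dB


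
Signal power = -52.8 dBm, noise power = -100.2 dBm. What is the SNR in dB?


SNR = -52.8 - (-100.2) = 47.4 dB

47.4 dB


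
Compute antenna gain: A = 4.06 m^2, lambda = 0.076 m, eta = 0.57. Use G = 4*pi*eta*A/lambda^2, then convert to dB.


G_linear = 4*pi*0.57*4.06/0.076^2 = 5034.82
G_dB = 10*log10(5034.82) = 37.0 dB

37.0 dB


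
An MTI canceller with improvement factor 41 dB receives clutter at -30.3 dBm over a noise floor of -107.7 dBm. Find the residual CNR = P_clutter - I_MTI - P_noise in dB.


CNR = -30.3 - 41 - (-107.7) = 36.4 dB

36.4 dB


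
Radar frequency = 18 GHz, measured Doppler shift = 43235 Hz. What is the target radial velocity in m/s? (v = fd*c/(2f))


v = 43235 * 3e8 / (2 * 18000000000.0) = 360.3 m/s

360.3 m/s


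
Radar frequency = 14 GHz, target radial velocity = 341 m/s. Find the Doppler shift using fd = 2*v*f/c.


fd = 2 * 341 * 14000000000.0 / 3e8 = 31826.7 Hz

31826.7 Hz


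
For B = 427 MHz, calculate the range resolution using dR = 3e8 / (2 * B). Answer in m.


dR = 3e8 / (2 * 427000000.0) = 0.35 m

0.35 m


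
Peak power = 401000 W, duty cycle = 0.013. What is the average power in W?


P_avg = 401000 * 0.013 = 5213.0 W

5213.0 W


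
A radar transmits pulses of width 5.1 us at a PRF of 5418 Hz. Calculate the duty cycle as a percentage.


DC = 5.1e-6 * 5418 * 100 = 2.76%

2.76%


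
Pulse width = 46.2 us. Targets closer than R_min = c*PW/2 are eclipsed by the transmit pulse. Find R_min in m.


R_min = 3e8 * 46.2e-6 / 2 = 6930.0 m

6930.0 m


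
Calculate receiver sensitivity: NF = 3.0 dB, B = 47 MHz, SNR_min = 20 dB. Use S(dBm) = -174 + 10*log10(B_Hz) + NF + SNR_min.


10*log10(47000000.0) = 76.72
S = -174 + 76.72 + 3.0 + 20 = -74.3 dBm

-74.3 dBm


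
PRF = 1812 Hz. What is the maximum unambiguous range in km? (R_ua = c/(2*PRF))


R_ua = 3e8 / (2 * 1812) = 82781.5 m = 82.8 km

82.8 km


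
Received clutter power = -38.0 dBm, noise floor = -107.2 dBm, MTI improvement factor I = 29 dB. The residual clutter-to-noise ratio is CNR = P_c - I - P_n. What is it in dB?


CNR = -38.0 - 29 - (-107.2) = 40.2 dB

40.2 dB


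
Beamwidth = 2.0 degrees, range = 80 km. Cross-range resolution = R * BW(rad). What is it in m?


BW_rad = 0.034906585
CR = 80000 * 0.034906585 = 2792.5 m

2792.5 m


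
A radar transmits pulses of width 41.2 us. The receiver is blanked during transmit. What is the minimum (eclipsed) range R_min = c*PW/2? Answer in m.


R_min = 3e8 * 41.2e-6 / 2 = 6180.0 m

6180.0 m


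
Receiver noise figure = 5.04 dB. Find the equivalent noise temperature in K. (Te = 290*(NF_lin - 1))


NF_lin = 10^(5.04/10) = 3.191538
Te = 290 * (3.191538 - 1) = 635.5 K

635.5 K


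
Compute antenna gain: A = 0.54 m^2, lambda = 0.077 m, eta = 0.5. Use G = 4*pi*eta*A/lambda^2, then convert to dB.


G_linear = 4*pi*0.5*0.54/0.077^2 = 572.26
G_dB = 10*log10(572.26) = 27.6 dB

27.6 dB


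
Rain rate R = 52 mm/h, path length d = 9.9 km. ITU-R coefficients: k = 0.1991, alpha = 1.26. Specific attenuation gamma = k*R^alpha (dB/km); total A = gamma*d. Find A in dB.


gamma = 0.1991 * 52^1.26 = 28.922476 dB/km
A = 28.922476 * 9.9 = 286.33 dB

286.33 dB


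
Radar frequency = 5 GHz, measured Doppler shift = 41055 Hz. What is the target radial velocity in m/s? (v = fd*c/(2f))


v = 41055 * 3e8 / (2 * 5000000000.0) = 1231.7 m/s

1231.7 m/s


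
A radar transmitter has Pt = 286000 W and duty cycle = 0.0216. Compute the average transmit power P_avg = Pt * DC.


P_avg = 286000 * 0.0216 = 6177.6 W

6177.6 W


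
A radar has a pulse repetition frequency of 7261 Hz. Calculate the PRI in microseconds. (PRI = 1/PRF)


PRI = 1/7261 = 0.0001377221 s = 137.7 us

137.7 us


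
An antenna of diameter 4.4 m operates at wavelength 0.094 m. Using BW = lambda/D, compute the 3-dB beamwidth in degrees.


BW_rad = 0.094 / 4.4 = 0.021364
BW_deg = 1.22 degrees

1.22 degrees


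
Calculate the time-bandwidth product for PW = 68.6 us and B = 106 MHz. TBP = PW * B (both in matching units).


TBP = 68.6 * 106 = 7271.6

7271.6


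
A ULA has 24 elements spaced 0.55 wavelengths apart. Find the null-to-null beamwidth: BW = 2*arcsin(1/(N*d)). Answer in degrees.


1/(N*d) = 1/(24*0.55) = 0.075758
BW = 2*arcsin(0.075758) = 8.7 degrees

8.7 degrees


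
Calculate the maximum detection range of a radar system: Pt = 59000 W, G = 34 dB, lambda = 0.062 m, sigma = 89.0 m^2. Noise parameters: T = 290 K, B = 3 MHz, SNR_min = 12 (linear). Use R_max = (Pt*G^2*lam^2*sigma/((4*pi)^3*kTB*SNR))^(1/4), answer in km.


G_lin = 10^(34/10) = 2511.886432
R^4 = 59000 * 2511.886432^2 * 0.062^2 * 89.0 / ((4*pi)^3 * 1.38e-23 * 290 * 3000000.0 * 12)
R^4 = 4.45468e20 m^4
R_max = (4.45468e20)^(1/4) = 145279.4 m = 145.3 km

145.3 km


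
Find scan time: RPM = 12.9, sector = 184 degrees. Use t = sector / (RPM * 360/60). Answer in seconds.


t = 184 / (12.9 * 360) * 60 = 2.38 s

2.38 s


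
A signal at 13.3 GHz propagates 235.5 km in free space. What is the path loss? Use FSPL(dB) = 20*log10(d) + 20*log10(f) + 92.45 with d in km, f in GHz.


20*log10(235.5) = 47.44
20*log10(13.3) = 22.48
FSPL = 162.4 dB

162.4 dB


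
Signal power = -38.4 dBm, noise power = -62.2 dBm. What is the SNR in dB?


SNR = -38.4 - (-62.2) = 23.8 dB

23.8 dB


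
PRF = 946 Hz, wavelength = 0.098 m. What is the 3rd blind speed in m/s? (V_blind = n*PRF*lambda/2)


V_blind = 3 * 946 * 0.098 / 2 = 139.1 m/s

139.1 m/s


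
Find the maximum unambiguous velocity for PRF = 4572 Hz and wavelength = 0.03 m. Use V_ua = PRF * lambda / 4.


V_ua = 4572 * 0.03 / 4 = 34.3 m/s

34.3 m/s


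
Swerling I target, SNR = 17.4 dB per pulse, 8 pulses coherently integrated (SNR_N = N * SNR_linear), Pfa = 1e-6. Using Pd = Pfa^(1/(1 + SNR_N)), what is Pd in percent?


SNR_lin = 10^(17.4/10) = 54.95409
SNR_N = 8 * 54.95409 = 439.63272
1/(1 + SNR_N) = 1/440.63272 = 0.0022695
Pd = (1e-6)^0.0022695 = 0.96913
Pd = 96.9%

96.9%


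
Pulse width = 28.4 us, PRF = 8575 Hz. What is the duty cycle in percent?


DC = 28.4e-6 * 8575 * 100 = 24.35%

24.35%


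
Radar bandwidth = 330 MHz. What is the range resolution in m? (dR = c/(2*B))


dR = 3e8 / (2 * 330000000.0) = 0.45 m

0.45 m


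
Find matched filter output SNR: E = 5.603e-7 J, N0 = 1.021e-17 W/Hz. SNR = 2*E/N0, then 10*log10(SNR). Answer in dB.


SNR_lin = 2 * 5.603e-7 / 1.021e-17 = 1.098e11
SNR_dB = 10*log10(1.098e11) = 110.4 dB

110.4 dB


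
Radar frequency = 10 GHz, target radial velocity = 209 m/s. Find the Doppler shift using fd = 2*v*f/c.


fd = 2 * 209 * 10000000000.0 / 3e8 = 13933.3 Hz

13933.3 Hz


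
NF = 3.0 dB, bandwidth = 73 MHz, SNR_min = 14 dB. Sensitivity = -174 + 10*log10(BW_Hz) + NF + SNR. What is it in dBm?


10*log10(73000000.0) = 78.63
S = -174 + 78.63 + 3.0 + 14 = -78.4 dBm

-78.4 dBm


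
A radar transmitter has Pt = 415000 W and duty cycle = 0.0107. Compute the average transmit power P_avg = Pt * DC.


P_avg = 415000 * 0.0107 = 4440.5 W

4440.5 W


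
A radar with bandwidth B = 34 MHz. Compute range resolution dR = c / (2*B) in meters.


dR = 3e8 / (2 * 34000000.0) = 4.41 m

4.41 m


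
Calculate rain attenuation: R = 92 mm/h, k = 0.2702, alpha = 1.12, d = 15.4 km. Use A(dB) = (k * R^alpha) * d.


gamma = 0.2702 * 92^1.12 = 42.768864 dB/km
A = 42.768864 * 15.4 = 658.64 dB

658.64 dB


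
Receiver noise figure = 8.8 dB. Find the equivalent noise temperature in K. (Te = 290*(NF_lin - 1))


NF_lin = 10^(8.8/10) = 7.585776
Te = 290 * (7.585776 - 1) = 1909.9 K

1909.9 K


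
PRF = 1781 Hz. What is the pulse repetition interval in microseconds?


PRI = 1/1781 = 0.0005614823 s = 561.5 us

561.5 us


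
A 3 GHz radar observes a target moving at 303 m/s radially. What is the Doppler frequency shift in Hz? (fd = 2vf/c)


fd = 2 * 303 * 3000000000.0 / 3e8 = 6060.0 Hz

6060.0 Hz


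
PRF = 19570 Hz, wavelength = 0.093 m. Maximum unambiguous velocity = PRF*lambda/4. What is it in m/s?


V_ua = 19570 * 0.093 / 4 = 455.0 m/s

455.0 m/s


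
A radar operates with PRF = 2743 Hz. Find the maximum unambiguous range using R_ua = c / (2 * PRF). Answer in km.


R_ua = 3e8 / (2 * 2743) = 54684.7 m = 54.7 km

54.7 km


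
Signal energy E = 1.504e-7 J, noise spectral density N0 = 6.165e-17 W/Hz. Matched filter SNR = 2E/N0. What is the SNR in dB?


SNR_lin = 2 * 1.504e-7 / 6.165e-17 = 4.879e9
SNR_dB = 10*log10(4.879e9) = 96.9 dB

96.9 dB


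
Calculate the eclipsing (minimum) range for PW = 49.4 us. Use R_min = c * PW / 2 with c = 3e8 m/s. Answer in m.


R_min = 3e8 * 49.4e-6 / 2 = 7410.0 m

7410.0 m


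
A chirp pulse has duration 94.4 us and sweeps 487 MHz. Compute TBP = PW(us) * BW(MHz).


TBP = 94.4 * 487 = 45972.8

45972.8


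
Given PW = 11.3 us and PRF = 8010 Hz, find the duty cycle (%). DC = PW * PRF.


DC = 11.3e-6 * 8010 * 100 = 9.05%

9.05%


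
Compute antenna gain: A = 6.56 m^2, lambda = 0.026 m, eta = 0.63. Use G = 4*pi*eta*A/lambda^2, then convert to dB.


G_linear = 4*pi*0.63*6.56/0.026^2 = 76825.88
G_dB = 10*log10(76825.88) = 48.9 dB

48.9 dB


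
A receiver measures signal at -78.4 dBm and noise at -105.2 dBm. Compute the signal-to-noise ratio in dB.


SNR = -78.4 - (-105.2) = 26.8 dB

26.8 dB


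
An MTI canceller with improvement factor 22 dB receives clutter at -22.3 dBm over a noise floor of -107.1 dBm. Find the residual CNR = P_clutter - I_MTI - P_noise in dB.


CNR = -22.3 - 22 - (-107.1) = 62.8 dB

62.8 dB


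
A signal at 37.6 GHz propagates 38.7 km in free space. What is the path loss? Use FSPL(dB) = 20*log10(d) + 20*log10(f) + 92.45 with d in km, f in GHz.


20*log10(38.7) = 31.75
20*log10(37.6) = 31.5
FSPL = 155.7 dB

155.7 dB


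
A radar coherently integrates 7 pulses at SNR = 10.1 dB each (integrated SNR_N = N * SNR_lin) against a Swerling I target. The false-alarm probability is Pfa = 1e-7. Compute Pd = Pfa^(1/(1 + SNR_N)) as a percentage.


SNR_lin = 10^(10.1/10) = 10.23293
SNR_N = 7 * 10.23293 = 71.63051
1/(1 + SNR_N) = 1/72.63051 = 0.0137683
Pd = (1e-7)^0.0137683 = 0.80098
Pd = 80.1%

80.1%


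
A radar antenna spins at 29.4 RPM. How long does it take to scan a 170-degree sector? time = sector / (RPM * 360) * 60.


t = 170 / (29.4 * 360) * 60 = 0.96 s

0.96 s


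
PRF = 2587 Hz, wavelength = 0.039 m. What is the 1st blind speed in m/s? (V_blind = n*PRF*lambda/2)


V_blind = 1 * 2587 * 0.039 / 2 = 50.4 m/s

50.4 m/s


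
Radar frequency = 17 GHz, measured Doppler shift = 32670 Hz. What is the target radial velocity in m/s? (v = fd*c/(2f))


v = 32670 * 3e8 / (2 * 17000000000.0) = 288.3 m/s

288.3 m/s


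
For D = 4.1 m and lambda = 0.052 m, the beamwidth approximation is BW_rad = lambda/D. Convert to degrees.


BW_rad = 0.052 / 4.1 = 0.012683
BW_deg = 0.73 degrees

0.73 degrees


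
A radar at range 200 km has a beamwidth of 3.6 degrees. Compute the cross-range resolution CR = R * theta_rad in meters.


BW_rad = 0.062831853
CR = 200000 * 0.062831853 = 12566.4 m

12566.4 m


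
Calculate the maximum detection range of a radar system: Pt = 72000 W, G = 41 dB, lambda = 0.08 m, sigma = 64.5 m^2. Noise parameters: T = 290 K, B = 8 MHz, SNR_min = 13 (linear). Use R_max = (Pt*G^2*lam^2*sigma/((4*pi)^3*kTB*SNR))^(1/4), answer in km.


G_lin = 10^(41/10) = 12589.254118
R^4 = 72000 * 12589.254118^2 * 0.08^2 * 64.5 / ((4*pi)^3 * 1.38e-23 * 290 * 8000000.0 * 13)
R^4 = 5.70338e21 m^4
R_max = (5.70338e21)^(1/4) = 274810.3 m = 274.8 km

274.8 km


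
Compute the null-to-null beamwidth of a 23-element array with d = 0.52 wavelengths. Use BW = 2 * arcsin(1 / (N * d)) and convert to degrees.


1/(N*d) = 1/(23*0.52) = 0.083612
BW = 2*arcsin(0.083612) = 9.6 degrees

9.6 degrees


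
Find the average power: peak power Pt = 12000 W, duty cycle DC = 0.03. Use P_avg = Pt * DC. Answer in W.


P_avg = 12000 * 0.03 = 360.0 W

360.0 W


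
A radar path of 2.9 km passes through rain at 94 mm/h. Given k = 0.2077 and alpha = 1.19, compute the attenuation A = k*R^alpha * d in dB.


gamma = 0.2077 * 94^1.19 = 46.286958 dB/km
A = 46.286958 * 2.9 = 134.23 dB

134.23 dB


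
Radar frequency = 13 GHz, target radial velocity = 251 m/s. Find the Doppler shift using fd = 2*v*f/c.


fd = 2 * 251 * 13000000000.0 / 3e8 = 21753.3 Hz

21753.3 Hz


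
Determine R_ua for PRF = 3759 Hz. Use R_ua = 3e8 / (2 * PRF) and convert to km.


R_ua = 3e8 / (2 * 3759) = 39904.2 m = 39.9 km

39.9 km


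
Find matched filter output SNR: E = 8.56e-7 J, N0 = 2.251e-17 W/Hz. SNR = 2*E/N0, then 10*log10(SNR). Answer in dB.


SNR_lin = 2 * 8.56e-7 / 2.251e-17 = 7.606e10
SNR_dB = 10*log10(7.606e10) = 108.8 dB

108.8 dB


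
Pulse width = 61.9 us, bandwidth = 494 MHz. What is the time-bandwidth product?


TBP = 61.9 * 494 = 30578.6

30578.6


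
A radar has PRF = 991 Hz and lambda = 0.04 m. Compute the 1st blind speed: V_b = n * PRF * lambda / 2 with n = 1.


V_blind = 1 * 991 * 0.04 / 2 = 19.8 m/s

19.8 m/s


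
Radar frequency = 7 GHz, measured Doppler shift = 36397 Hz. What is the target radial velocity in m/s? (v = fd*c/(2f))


v = 36397 * 3e8 / (2 * 7000000000.0) = 779.9 m/s

779.9 m/s


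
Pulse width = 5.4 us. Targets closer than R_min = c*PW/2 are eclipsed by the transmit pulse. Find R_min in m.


R_min = 3e8 * 5.4e-6 / 2 = 810.0 m

810.0 m


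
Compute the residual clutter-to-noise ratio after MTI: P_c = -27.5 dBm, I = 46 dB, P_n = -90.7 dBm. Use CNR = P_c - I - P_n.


CNR = -27.5 - 46 - (-90.7) = 17.2 dB

17.2 dB


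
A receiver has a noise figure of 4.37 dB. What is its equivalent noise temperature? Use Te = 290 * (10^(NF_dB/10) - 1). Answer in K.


NF_lin = 10^(4.37/10) = 2.735269
Te = 290 * (2.735269 - 1) = 503.2 K

503.2 K


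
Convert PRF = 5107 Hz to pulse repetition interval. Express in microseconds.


PRI = 1/5107 = 0.0001958097 s = 195.8 us

195.8 us


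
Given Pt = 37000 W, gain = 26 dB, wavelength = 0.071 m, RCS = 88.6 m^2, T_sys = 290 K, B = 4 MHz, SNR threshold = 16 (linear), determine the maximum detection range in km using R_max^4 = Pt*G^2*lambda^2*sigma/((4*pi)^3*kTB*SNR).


G_lin = 10^(26/10) = 398.107171
R^4 = 37000 * 398.107171^2 * 0.071^2 * 88.6 / ((4*pi)^3 * 1.38e-23 * 290 * 4000000.0 * 16)
R^4 = 5.15306e18 m^4
R_max = (5.15306e18)^(1/4) = 47644.9 m = 47.6 km

47.6 km


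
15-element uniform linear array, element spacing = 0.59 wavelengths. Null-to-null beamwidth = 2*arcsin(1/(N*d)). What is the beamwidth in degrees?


1/(N*d) = 1/(15*0.59) = 0.112994
BW = 2*arcsin(0.112994) = 13.0 degrees

13.0 degrees


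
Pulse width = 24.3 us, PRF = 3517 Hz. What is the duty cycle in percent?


DC = 24.3e-6 * 3517 * 100 = 8.55%

8.55%


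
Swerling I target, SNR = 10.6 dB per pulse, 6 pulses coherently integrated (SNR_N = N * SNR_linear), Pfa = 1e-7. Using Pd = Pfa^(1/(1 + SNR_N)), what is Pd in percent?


SNR_lin = 10^(10.6/10) = 11.48154
SNR_N = 6 * 11.48154 = 68.88924
1/(1 + SNR_N) = 1/69.88924 = 0.0143084
Pd = (1e-7)^0.0143084 = 0.79404
Pd = 79.4%

79.4%


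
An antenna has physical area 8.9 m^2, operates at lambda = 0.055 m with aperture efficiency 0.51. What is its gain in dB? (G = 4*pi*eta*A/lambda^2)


G_linear = 4*pi*0.51*8.9/0.055^2 = 18855.79
G_dB = 10*log10(18855.79) = 42.8 dB

42.8 dB


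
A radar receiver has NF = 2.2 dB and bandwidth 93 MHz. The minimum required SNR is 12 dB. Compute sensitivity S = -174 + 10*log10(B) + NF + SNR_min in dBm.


10*log10(93000000.0) = 79.68
S = -174 + 79.68 + 2.2 + 12 = -80.1 dBm

-80.1 dBm


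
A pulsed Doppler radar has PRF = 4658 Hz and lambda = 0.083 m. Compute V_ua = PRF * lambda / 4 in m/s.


V_ua = 4658 * 0.083 / 4 = 96.7 m/s

96.7 m/s


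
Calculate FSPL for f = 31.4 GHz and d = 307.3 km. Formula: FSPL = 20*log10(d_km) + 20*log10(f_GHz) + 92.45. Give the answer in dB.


20*log10(307.3) = 49.75
20*log10(31.4) = 29.94
FSPL = 172.1 dB

172.1 dB


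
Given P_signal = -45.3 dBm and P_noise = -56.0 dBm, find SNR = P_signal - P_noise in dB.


SNR = -45.3 - (-56.0) = 10.7 dB

10.7 dB


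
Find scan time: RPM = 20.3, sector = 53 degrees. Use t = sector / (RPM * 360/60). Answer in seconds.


t = 53 / (20.3 * 360) * 60 = 0.44 s

0.44 s


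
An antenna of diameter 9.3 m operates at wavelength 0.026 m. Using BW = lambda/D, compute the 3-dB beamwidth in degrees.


BW_rad = 0.026 / 9.3 = 0.002796
BW_deg = 0.16 degrees

0.16 degrees


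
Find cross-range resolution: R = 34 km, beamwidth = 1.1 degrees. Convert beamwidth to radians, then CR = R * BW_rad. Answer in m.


BW_rad = 0.019198622
CR = 34000 * 0.019198622 = 652.8 m

652.8 m


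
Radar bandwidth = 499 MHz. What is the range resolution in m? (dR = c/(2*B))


dR = 3e8 / (2 * 499000000.0) = 0.3 m

0.3 m


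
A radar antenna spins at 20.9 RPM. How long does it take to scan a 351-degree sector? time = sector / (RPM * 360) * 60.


t = 351 / (20.9 * 360) * 60 = 2.8 s

2.8 s


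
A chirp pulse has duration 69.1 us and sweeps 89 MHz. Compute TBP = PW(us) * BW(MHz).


TBP = 69.1 * 89 = 6149.9

6149.9


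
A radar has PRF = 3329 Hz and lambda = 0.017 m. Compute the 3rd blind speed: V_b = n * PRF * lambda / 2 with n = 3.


V_blind = 3 * 3329 * 0.017 / 2 = 84.9 m/s

84.9 m/s


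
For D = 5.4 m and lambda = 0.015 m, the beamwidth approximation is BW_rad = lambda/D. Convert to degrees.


BW_rad = 0.015 / 5.4 = 0.002778
BW_deg = 0.16 degrees

0.16 degrees


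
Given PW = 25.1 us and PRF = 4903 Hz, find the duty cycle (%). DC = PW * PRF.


DC = 25.1e-6 * 4903 * 100 = 12.31%

12.31%


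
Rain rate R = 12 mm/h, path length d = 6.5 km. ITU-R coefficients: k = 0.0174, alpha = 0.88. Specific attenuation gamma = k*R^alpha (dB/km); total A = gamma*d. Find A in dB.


gamma = 0.0174 * 12^0.88 = 0.154963 dB/km
A = 0.154963 * 6.5 = 1.01 dB

1.01 dB


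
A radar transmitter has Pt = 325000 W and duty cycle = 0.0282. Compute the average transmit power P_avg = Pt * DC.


P_avg = 325000 * 0.0282 = 9165.0 W

9165.0 W


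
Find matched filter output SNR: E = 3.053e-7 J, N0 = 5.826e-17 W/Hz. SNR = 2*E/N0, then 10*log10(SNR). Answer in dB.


SNR_lin = 2 * 3.053e-7 / 5.826e-17 = 1.048e10
SNR_dB = 10*log10(1.048e10) = 100.2 dB

100.2 dB


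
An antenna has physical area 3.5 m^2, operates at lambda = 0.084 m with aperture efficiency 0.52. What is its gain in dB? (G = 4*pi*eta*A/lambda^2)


G_linear = 4*pi*0.52*3.5/0.084^2 = 3241.33
G_dB = 10*log10(3241.33) = 35.1 dB

35.1 dB


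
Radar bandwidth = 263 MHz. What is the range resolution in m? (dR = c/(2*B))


dR = 3e8 / (2 * 263000000.0) = 0.57 m

0.57 m


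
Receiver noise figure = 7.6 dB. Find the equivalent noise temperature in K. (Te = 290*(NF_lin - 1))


NF_lin = 10^(7.6/10) = 5.754399
Te = 290 * (5.754399 - 1) = 1378.8 K

1378.8 K


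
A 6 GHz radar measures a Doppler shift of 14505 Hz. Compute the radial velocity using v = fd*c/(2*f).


v = 14505 * 3e8 / (2 * 6000000000.0) = 362.6 m/s

362.6 m/s


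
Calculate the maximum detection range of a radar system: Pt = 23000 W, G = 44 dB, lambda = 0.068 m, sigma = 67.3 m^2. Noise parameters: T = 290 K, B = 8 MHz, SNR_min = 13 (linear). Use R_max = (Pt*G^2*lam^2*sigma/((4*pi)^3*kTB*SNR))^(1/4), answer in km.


G_lin = 10^(44/10) = 25118.864315
R^4 = 23000 * 25118.864315^2 * 0.068^2 * 67.3 / ((4*pi)^3 * 1.38e-23 * 290 * 8000000.0 * 13)
R^4 = 5.4679e21 m^4
R_max = (5.4679e21)^(1/4) = 271928.8 m = 271.9 km

271.9 km


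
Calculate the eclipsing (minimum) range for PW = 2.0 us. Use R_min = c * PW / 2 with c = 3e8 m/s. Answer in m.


R_min = 3e8 * 2.0e-6 / 2 = 300.0 m

300.0 m


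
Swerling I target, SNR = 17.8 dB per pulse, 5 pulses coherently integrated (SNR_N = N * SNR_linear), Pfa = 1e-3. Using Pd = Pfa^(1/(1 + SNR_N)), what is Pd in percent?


SNR_lin = 10^(17.8/10) = 60.25596
SNR_N = 5 * 60.25596 = 301.2798
1/(1 + SNR_N) = 1/302.2798 = 0.0033082
Pd = (1e-3)^0.0033082 = 0.97741
Pd = 97.7%

97.7%


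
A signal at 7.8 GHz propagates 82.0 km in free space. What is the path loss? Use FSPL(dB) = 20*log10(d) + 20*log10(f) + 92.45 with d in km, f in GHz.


20*log10(82.0) = 38.28
20*log10(7.8) = 17.84
FSPL = 148.6 dB

148.6 dB


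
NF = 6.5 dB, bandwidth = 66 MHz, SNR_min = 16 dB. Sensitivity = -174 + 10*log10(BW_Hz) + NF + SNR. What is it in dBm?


10*log10(66000000.0) = 78.2
S = -174 + 78.2 + 6.5 + 16 = -73.3 dBm

-73.3 dBm


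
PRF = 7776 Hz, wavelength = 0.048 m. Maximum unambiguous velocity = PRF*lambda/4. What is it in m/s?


V_ua = 7776 * 0.048 / 4 = 93.3 m/s

93.3 m/s


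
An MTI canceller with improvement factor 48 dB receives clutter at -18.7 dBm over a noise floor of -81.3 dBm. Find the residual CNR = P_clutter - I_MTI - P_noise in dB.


CNR = -18.7 - 48 - (-81.3) = 14.6 dB

14.6 dB


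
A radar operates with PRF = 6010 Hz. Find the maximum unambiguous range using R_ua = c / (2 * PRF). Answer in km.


R_ua = 3e8 / (2 * 6010) = 24958.4 m = 25.0 km

25.0 km


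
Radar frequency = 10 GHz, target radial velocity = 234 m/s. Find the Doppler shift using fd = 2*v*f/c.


fd = 2 * 234 * 10000000000.0 / 3e8 = 15600.0 Hz

15600.0 Hz


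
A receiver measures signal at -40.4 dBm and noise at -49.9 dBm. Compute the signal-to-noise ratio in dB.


SNR = -40.4 - (-49.9) = 9.5 dB

9.5 dB


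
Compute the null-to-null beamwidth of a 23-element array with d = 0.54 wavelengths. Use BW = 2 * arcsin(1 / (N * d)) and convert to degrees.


1/(N*d) = 1/(23*0.54) = 0.080515
BW = 2*arcsin(0.080515) = 9.2 degrees

9.2 degrees


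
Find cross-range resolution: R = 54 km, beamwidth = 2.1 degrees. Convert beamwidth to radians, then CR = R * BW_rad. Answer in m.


BW_rad = 0.036651914
CR = 54000 * 0.036651914 = 1979.2 m

1979.2 m
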